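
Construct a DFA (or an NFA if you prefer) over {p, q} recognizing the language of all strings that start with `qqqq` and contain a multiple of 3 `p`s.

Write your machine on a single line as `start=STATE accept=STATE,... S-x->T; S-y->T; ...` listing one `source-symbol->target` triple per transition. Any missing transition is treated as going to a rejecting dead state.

start=A; accept=H; A-p->B; A-q->C; B-p->D; B-q->B; C-p->B; C-q->E; D-p->F; D-q->D; E-p->B; E-q->G; F-p->B; F-q->F; G-p->B; G-q->H; H-p->I; H-q->H; I-p->J; I-q->I; J-p->H; J-q->J

Build one automaton per condition and run them in lockstep. One (6 states) tracks whether the input so far still matches the prefix `qqqq`; the other (3 states) tracks the count of `p`s modulo 3. Each combined state is a pair, one component from each; accept when both components accept.
With 10 states:
       p  q 
>  A   B  C 
   B   D  B 
   C   B  E 
   D   F  D 
   E   B  G 
   F   B  F 
   G   B  H 
 * H   I  H 
   I   J  I 
   J   H  J 
(> = start, * = accepting)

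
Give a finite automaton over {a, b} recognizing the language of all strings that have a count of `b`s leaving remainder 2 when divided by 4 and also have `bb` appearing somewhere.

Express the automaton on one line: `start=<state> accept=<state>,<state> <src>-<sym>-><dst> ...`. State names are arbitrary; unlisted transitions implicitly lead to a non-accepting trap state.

Run two small machines in parallel and take their product. One (4 states) tracks the count of `b`s modulo 4; the other (3 states) tracks whether and how much of `bb` has been seen. Each combined state is a pair, one component from each; accept when both components accept.
With 12 states:
          a    b  
>  s0     s0   s1 
   s1     s2   s3 
   s2     s2   s4 
 * s3     s3   s5 
   s4     s6   s5 
   s5     s5   s7 
   s6     s6   s8 
   s7     s7   s9 
   s8    s10   s7 
   s9     s9   s3 
   s10   s10  s11 
   s11    s0   s9 
(> = start, * = accepting)

start=s0 accept=s3 s0-a->s0 s0-b->s1 s1-a->s2 s1-b->s3 s2-a->s2 s2-b->s4 s3-a->s3 s3-b->s5 s4-a->s6 s4-b->s5 s5-a->s5 s5-b->s7 s6-a->s6 s6-b->s8 s7-a->s7 s7-b->s9 s8-a->s10 s8-b->s7 s9-a->s9 s9-b->s3 s10-a->s10 s10-b->s11 s11-a->s0 s11-b->s9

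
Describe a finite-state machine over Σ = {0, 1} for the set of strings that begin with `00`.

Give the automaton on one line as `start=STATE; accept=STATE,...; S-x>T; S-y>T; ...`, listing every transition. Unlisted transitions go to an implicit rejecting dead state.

start=q0; accept=q2; q0-0>q1; q0-1>q3; q1-0>q2; q1-1>q3; q2-0>q2; q2-1>q2; q3-0>q3; q3-1>q3

Check the first 2 symbols one by one: q0 through q1 record how many have matched `00` so far; any wrong symbol goes to the dead state q3. After all 2 match we enter the accepting sink q2.
With 4 states:
        0   1  
>  q0   q1  q3 
   q1   q2  q3 
 * q2   q2  q2 
   q3   q3  q3 
(> = start, * = accepting)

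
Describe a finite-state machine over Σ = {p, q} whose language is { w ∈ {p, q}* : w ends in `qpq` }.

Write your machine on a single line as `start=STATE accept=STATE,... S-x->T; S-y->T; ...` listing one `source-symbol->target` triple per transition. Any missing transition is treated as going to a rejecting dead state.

Remember how much of `qpq` the current input suffix matches. State A means no match yet; B means the last symbol is `q`; C means the last 2 symbols are `qp`; D means the last 3 symbols are `qpq`. Only D accepts. On a mismatch, fall back to the longest proper suffix that is still a prefix of `qpq`.
A 4-state machine:
       p  q 
>  A   A  B 
   B   C  B 
   C   A  D 
 * D   C  B 
(> = start, * = accepting)

start=A; accept=D; A-p->A; A-q->B; B-p->C; B-q->B; C-p->A; C-q->D; D-p->C; D-q->B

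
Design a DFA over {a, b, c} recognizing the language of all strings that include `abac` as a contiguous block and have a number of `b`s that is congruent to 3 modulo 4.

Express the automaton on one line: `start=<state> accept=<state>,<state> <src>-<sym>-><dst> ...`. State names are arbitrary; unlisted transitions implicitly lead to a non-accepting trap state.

start=S0 accept=S17 S0-a->S1 S0-b->S2 S0-c->S0 S1-a->S1 S1-b->S3 S1-c->S0 S2-a->S4 S2-b->S5 S2-c->S2 S3-a->S6 S3-b->S5 S3-c->S2 S4-a->S4 S4-b->S7 S4-c->S2 S5-a->S8 S5-b->S9 S5-c->S5 S6-a->S4 S6-b->S7 S6-c->S10 S7-a->S11 S7-b->S9 S7-c->S5 S8-a->S8 S8-b->S12 S8-c->S5 S9-a->S13 S9-b->S0 S9-c->S9 S10-a->S10 S10-b->S14 S10-c->S10 S11-a->S8 S11-b->S12 S11-c->S14 S12-a->S15 S12-b->S0 S12-c->S9 S13-a->S13 S13-b->S16 S13-c->S9 S14-a->S14 S14-b->S17 S14-c->S14 S15-a->S13 S15-b->S16 S15-c->S17 S16-a->S18 S16-b->S2 S16-c->S0 S17-a->S17 S17-b->S19 S17-c->S17 S18-a->S1 S18-b->S3 S18-c->S19 S19-a->S19 S19-b->S10 S19-c->S19

Build one automaton per condition and run them in lockstep. The first has 5 states tracking whether and how much of `abac` has been seen; the second has 4 states tracking the count of `b`s modulo 4. A product state is a pair (one from each), accepting exactly when both do.
          a    b    c  
>  S0     S1   S2   S0 
   S1     S1   S3   S0 
   S2     S4   S5   S2 
   S3     S6   S5   S2 
   S4     S4   S7   S2 
   S5     S8   S9   S5 
   S6     S4   S7  S10 
   S7    S11   S9   S5 
   S8     S8  S12   S5 
   S9    S13   S0   S9 
   S10   S10  S14  S10 
   S11    S8  S12  S14 
   S12   S15   S0   S9 
   S13   S13  S16   S9 
   S14   S14  S17  S14 
   S15   S13  S16  S17 
   S16   S18   S2   S0 
 * S17   S17  S19  S17 
   S18    S1   S3  S19 
   S19   S19  S10  S19 
(> = start, * = accepting)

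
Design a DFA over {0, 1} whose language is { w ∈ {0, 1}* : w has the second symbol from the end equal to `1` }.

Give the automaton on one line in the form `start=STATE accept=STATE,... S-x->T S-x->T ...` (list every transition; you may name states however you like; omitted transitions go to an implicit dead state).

start=q0 accept=q5,q6 q0-0->q1 q0-1->q2 q1-0->q3 q1-1->q4 q2-0->q5 q2-1->q6 q3-0->q3 q3-1->q4 q4-0->q5 q4-1->q6 q5-0->q3 q5-1->q4 q6-0->q5 q6-1->q6

Because acceptance depends on a position counted from the end, the machine has to buffer the most recent 2 symbols. Make each state the string of the last up-to-2 symbols read; on input `x` shift the window left and append `x`. Accept when the buffered window has length 2 and begins with `1`.
A 7-state machine:
        0   1  
>  q0   q1  q2 
   q1   q3  q4 
   q2   q5  q6 
   q3   q3  q4 
   q4   q5  q6 
 * q5   q3  q4 
 * q6   q5  q6 
(> = start, * = accepting)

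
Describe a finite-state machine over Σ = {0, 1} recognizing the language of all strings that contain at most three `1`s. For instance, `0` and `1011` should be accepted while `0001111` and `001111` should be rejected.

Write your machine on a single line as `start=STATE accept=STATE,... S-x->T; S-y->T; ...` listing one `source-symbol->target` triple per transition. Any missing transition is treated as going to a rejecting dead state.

Count `1`s, saturating at 4: states q0 through q3 mean 0 through 3 `1`s seen; q4 means more than 3. Each `1` increments (capped at q4); other symbols loop. Accept from {q0, q1, q2, q3}.
A 5-state machine:
        0   1  
>* q0   q0  q1 
 * q1   q1  q2 
 * q2   q2  q3 
 * q3   q3  q4 
   q4   q4  q4 
(> = start, * = accepting)

start=q0; accept=q0,q1,q2,q3; q0-0->q0; q0-1->q1; q1-0->q1; q1-1->q2; q2-0->q2; q2-1->q3; q3-0->q3; q3-1->q4; q4-0->q4; q4-1->q4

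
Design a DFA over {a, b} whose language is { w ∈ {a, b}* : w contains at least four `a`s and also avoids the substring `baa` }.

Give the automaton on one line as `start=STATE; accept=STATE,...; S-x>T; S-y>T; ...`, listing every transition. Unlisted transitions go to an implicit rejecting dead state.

start=q0; accept=q10,q13,q14; q0-a>q1; q0-b>q2; q1-a>q3; q1-b>q4; q2-a>q5; q2-b>q2; q3-a>q6; q3-b>q7; q4-a>q8; q4-b>q4; q5-a>q9; q5-b>q4; q6-a>q10; q6-b>q11; q7-a>q12; q7-b>q7; q8-a>q9; q8-b>q7; q9-a>q9; q9-b>q9; q10-a>q10; q10-b>q13; q11-a>q14; q11-b>q11; q12-a>q9; q12-b>q11; q13-a>q14; q13-b>q13; q14-a>q9; q14-b>q13

Handle the two conditions separately and then intersect. The first has 6 states tracking the count of `a`s, saturating at 5; the second has 4 states tracking partial matches of the forbidden pattern `baa`. A product state is a pair (one from each), accepting exactly when both do. Equivalent product states are then merged.
A 15-state machine:
          a    b  
>  q0     q1   q2 
   q1     q3   q4 
   q2     q5   q2 
   q3     q6   q7 
   q4     q8   q4 
   q5     q9   q4 
   q6    q10  q11 
   q7    q12   q7 
   q8     q9   q7 
   q9     q9   q9 
 * q10   q10  q13 
   q11   q14  q11 
   q12    q9  q11 
 * q13   q14  q13 
 * q14    q9  q13 
(> = start, * = accepting)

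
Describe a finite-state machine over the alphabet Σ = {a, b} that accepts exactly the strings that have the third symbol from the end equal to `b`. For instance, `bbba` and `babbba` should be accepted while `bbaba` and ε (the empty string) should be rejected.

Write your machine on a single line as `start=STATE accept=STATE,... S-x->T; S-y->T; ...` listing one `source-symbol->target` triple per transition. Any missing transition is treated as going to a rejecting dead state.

start=q0; accept=q11,q12,q13,q14; q0-a->q1; q0-b->q2; q1-a->q3; q1-b->q4; q2-a->q5; q2-b->q6; q3-a->q7; q3-b->q8; q4-a->q9; q4-b->q10; q5-a->q11; q5-b->q12; q6-a->q13; q6-b->q14; q7-a->q7; q7-b->q8; q8-a->q9; q8-b->q10; q9-a->q11; q9-b->q12; q10-a->q13; q10-b->q14; q11-a->q7; q11-b->q8; q12-a->q9; q12-b->q10; q13-a->q11; q13-b->q12; q14-a->q13; q14-b->q14

A DFA must remember the last 3 symbols (since which symbol is third-to-last isn't known until the input ends). Use one state per possible window of the last ≤3 symbols; accept from those whose window starts with `b`.
A 15-state machine:
          a    b  
>  q0     q1   q2 
   q1     q3   q4 
   q2     q5   q6 
   q3     q7   q8 
   q4     q9  q10 
   q5    q11  q12 
   q6    q13  q14 
   q7     q7   q8 
   q8     q9  q10 
   q9    q11  q12 
   q10   q13  q14 
 * q11    q7   q8 
 * q12    q9  q10 
 * q13   q11  q12 
 * q14   q13  q14 
(> = start, * = accepting)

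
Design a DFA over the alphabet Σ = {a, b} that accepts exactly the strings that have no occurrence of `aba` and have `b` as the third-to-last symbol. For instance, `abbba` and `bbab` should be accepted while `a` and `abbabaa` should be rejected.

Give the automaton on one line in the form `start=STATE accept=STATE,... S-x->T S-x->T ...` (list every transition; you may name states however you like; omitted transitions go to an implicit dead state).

start=s0 accept=s7,s8,s9,s10 s0-a->s1 s0-b->s2 s1-a->s1 s1-b->s3 s2-a->s4 s2-b->s5 s3-a->s6 s3-b->s5 s4-a->s7 s4-b->s8 s5-a->s9 s5-b->s10 s6-a->s6 s6-b->s6 s7-a->s1 s7-b->s3 s8-a->s6 s8-b->s5 s9-a->s7 s9-b->s8 s10-a->s9 s10-b->s10

Build one automaton per condition and run them in lockstep. One (4 states) tracks partial matches of the forbidden pattern `aba`; the other (15 states) tracks the last 3 symbols read. Each combined state is a pair, one component from each; accept when both components accept. Minimizing collapses redundant product states.
An 11-state machine:
          a    b  
>  s0     s1   s2 
   s1     s1   s3 
   s2     s4   s5 
   s3     s6   s5 
   s4     s7   s8 
   s5     s9  s10 
   s6     s6   s6 
 * s7     s1   s3 
 * s8     s6   s5 
 * s9     s7   s8 
 * s10    s9  s10 
(> = start, * = accepting)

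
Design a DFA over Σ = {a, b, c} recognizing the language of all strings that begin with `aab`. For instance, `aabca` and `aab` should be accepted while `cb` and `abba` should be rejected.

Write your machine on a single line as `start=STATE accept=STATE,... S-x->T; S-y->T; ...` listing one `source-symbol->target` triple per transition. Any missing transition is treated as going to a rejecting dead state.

Check the first 3 symbols one by one: S0 through S2 record how many have matched `aab` so far; any wrong symbol goes to the dead state S4. After all 3 match we enter the accepting sink S3.
        a   b   c  
>  S0   S1  S4  S4 
   S1   S2  S4  S4 
   S2   S4  S3  S4 
 * S3   S3  S3  S3 
   S4   S4  S4  S4 
(> = start, * = accepting)

start=S0; accept=S3; S0-a->S1; S0-b->S4; S0-c->S4; S1-a->S2; S1-b->S4; S1-c->S4; S2-a->S4; S2-b->S3; S2-c->S4; S3-a->S3; S3-b->S3; S3-c->S3; S4-a->S4; S4-b->S4; S4-c->S4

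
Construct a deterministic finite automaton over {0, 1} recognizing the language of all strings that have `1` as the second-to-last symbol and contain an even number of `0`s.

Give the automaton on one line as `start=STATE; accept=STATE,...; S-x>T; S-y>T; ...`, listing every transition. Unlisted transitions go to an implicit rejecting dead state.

Handle the two conditions separately and then intersect. One (7 states) tracks the last 2 symbols read; the other (2 states) tracks the count of `0`s modulo 2. Each combined state is a pair, one component from each; accept when both components accept. After merging equivalent states the machine shrinks.
        0   1  
>  q0   q1  q2 
   q1   q0  q3 
   q2   q1  q4 
   q3   q5  q3 
 * q4   q1  q4 
 * q5   q1  q2 
(> = start, * = accepting)

start=q0; accept=q4,q5; q0-0>q1; q0-1>q2; q1-0>q0; q1-1>q3; q2-0>q1; q2-1>q4; q3-0>q5; q3-1>q3; q4-0>q1; q4-1>q4; q5-0>q1; q5-1>q2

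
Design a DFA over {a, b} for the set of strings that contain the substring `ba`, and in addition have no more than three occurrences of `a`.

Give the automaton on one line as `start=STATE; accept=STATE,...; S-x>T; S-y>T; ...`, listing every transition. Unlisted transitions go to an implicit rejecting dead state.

start=S0; accept=S5,S8,S9; S0-a>S1; S0-b>S2; S1-a>S3; S1-b>S4; S2-a>S5; S2-b>S2; S3-a>S6; S3-b>S7; S4-a>S8; S4-b>S4; S5-a>S8; S5-b>S5; S6-a>S6; S6-b>S6; S7-a>S9; S7-b>S7; S8-a>S9; S8-b>S8; S9-a>S6; S9-b>S9

Run two small machines in parallel and take their product. The first has 3 states tracking whether and how much of `ba` has been seen; the second has 5 states tracking the count of `a`s, saturating at 4. A product state is a pair (one from each), accepting exactly when both do. Equivalent product states are then merged.
A 10-state machine:
        a   b  
>  S0   S1  S2 
   S1   S3  S4 
   S2   S5  S2 
   S3   S6  S7 
   S4   S8  S4 
 * S5   S8  S5 
   S6   S6  S6 
   S7   S9  S7 
 * S8   S9  S8 
 * S9   S6  S9 
(> = start, * = accepting)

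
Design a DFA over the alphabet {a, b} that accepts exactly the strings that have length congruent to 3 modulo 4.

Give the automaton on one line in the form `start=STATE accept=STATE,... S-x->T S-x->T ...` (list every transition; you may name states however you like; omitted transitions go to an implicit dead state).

Only the length mod 4 matters, so use a 4-cycle: from any state, every input symbol moves to the next state, wrapping q3 back to q0. Mark q3 accepting.
4 states suffice.
        a   b  
>  q0   q1  q1 
   q1   q2  q2 
   q2   q3  q3 
 * q3   q0  q0 
(> = start, * = accepting)

start=q0 accept=q3 q0-a->q1 q0-b->q1 q1-a->q2 q1-b->q2 q2-a->q3 q2-b->q3 q3-a->q0 q3-b->q0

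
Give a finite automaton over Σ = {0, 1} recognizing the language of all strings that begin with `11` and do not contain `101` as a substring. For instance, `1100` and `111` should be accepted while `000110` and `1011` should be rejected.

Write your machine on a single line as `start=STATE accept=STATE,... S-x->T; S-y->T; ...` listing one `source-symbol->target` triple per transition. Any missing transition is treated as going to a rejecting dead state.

start=q0; accept=q3,q4,q5; q0-0->q1; q0-1->q2; q1-0->q1; q1-1->q1; q2-0->q1; q2-1->q3; q3-0->q4; q3-1->q3; q4-0->q5; q4-1->q1; q5-0->q5; q5-1->q3

Build one automaton per condition and run them in lockstep. The first has 4 states tracking whether the input so far still matches the prefix `11`; the second has 4 states tracking partial matches of the forbidden pattern `101`. A product state is a pair (one from each), accepting exactly when both do. Minimizing collapses redundant product states.
With 6 states:
        0   1  
>  q0   q1  q2 
   q1   q1  q1 
   q2   q1  q3 
 * q3   q4  q3 
 * q4   q5  q1 
 * q5   q5  q3 
(> = start, * = accepting)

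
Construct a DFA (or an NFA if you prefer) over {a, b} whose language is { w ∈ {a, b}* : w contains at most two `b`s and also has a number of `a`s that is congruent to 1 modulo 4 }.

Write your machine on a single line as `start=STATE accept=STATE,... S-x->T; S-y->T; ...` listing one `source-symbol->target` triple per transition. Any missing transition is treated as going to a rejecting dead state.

Run two small machines in parallel and take their product. The first has 4 states tracking the count of `b`s, saturating at 3; the second has 4 states tracking the count of `a`s modulo 4. A product state is a pair (one from each), accepting exactly when both do. After merging equivalent states the machine shrinks.
13 states suffice.
          a    b  
>  s0     s1   s2 
 * s1     s3   s4 
   s2     s4   s5 
   s3     s6   s7 
 * s4     s7   s8 
   s5     s8   s9 
   s6     s0  s10 
   s7    s10  s11 
 * s8    s11   s9 
   s9     s9   s9 
   s10    s2  s12 
   s11   s12   s9 
   s12    s5   s9 
(> = start, * = accepting)

start=s0; accept=s1,s4,s8; s0-a->s1; s0-b->s2; s1-a->s3; s1-b->s4; s2-a->s4; s2-b->s5; s3-a->s6; s3-b->s7; s4-a->s7; s4-b->s8; s5-a->s8; s5-b->s9; s6-a->s0; s6-b->s10; s7-a->s10; s7-b->s11; s8-a->s11; s8-b->s9; s9-a->s9; s9-b->s9; s10-a->s2; s10-b->s12; s11-a->s12; s11-b->s9; s12-a->s5; s12-b->s9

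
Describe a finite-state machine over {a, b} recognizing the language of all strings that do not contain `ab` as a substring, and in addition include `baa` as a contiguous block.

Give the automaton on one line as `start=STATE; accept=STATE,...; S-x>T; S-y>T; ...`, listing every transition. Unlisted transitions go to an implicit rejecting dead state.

start=q0; accept=q6; q0-a>q1; q0-b>q2; q1-a>q1; q1-b>q3; q2-a>q4; q2-b>q2; q3-a>q5; q3-b>q3; q4-a>q6; q4-b>q3; q5-a>q7; q5-b>q3; q6-a>q6; q6-b>q7; q7-a>q7; q7-b>q7

Build one automaton per condition and run them in lockstep. One (3 states) tracks partial matches of the forbidden pattern `ab`; the other (4 states) tracks whether and how much of `baa` has been seen. Each combined state is a pair, one component from each; accept when both components accept.
8 states suffice.
        a   b  
>  q0   q1  q2 
   q1   q1  q3 
   q2   q4  q2 
   q3   q5  q3 
   q4   q6  q3 
   q5   q7  q3 
 * q6   q6  q7 
   q7   q7  q7 
(> = start, * = accepting)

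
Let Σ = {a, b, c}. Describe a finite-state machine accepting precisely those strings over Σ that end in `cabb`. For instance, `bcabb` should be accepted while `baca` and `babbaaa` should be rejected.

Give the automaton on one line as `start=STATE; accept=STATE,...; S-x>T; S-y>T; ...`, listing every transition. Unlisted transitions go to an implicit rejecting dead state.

Remember how much of `cabb` the current input suffix matches. State q0 means no match yet; q1 means the last symbol is `c`; q2 means the last 2 symbols are `ca`; q3 means the last 3 symbols are `cab`; q4 means the last 4 symbols are `cabb`. Only q4 accepts. On a mismatch, fall back to the longest proper suffix that is still a prefix of `cabb`.
A 5-state machine:
        a   b   c  
>  q0   q0  q0  q1 
   q1   q2  q0  q1 
   q2   q0  q3  q1 
   q3   q0  q4  q1 
 * q4   q0  q0  q1 
(> = start, * = accepting)

start=q0; accept=q4; q0-a>q0; q0-b>q0; q0-c>q1; q1-a>q2; q1-b>q0; q1-c>q1; q2-a>q0; q2-b>q3; q2-c>q1; q3-a>q0; q3-b>q4; q3-c>q1; q4-a>q0; q4-b>q0; q4-c>q1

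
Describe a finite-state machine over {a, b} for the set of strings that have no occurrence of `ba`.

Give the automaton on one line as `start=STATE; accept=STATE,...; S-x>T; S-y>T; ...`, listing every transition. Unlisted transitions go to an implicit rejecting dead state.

start=q0; accept=q0,q1; q0-a>q0; q0-b>q1; q1-a>q2; q1-b>q1; q2-a>q2; q2-b>q2

This is the complement of 'contains `ba`'. Use the same substring-matching states — q0 through q2 holding how much of `ba` has just been matched — but flip the accepting set: everything except the trap q2 accepts.
A 3-state machine:
        a   b  
>* q0   q0  q1 
 * q1   q2  q1 
   q2   q2  q2 
(> = start, * = accepting)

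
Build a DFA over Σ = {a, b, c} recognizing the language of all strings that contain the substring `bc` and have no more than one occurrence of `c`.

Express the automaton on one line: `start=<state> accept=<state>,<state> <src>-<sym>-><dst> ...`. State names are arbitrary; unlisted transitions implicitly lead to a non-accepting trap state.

Run two small machines in parallel and take their product. One (3 states) tracks whether and how much of `bc` has been seen; the other (3 states) tracks the count of `c`s, saturating at 2. Each combined state is a pair, one component from each; accept when both components accept.
With 8 states:
        a   b   c  
>  q0   q0  q1  q2 
   q1   q0  q1  q3 
   q2   q2  q4  q5 
 * q3   q3  q3  q6 
   q4   q2  q4  q6 
   q5   q5  q7  q5 
   q6   q6  q6  q6 
   q7   q5  q7  q6 
(> = start, * = accepting)

start=q0 accept=q3 q0-a->q0 q0-b->q1 q0-c->q2 q1-a->q0 q1-b->q1 q1-c->q3 q2-a->q2 q2-b->q4 q2-c->q5 q3-a->q3 q3-b->q3 q3-c->q6 q4-a->q2 q4-b->q4 q4-c->q6 q5-a->q5 q5-b->q7 q5-c->q5 q6-a->q6 q6-b->q6 q6-c->q6 q7-a->q5 q7-b->q7 q7-c->q6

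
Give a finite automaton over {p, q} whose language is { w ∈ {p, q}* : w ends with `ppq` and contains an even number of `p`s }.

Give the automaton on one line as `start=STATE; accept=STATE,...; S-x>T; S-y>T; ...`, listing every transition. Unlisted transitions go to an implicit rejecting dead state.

Handle the two conditions separately and then intersect. The first has 4 states tracking how much of the suffix `ppq` has currently been matched; the second has 2 states tracking the count of `p`s modulo 2. A product state is a pair (one from each), accepting exactly when both do.
       p  q 
>  A   B  A 
   B   C  D 
   C   E  F 
   D   G  D 
   E   C  H 
 * F   B  A 
   G   E  A 
   H   G  D 
(> = start, * = accepting)

start=A; accept=F; A-p>B; A-q>A; B-p>C; B-q>D; C-p>E; C-q>F; D-p>G; D-q>D; E-p>C; E-q>H; F-p>B; F-q>A; G-p>E; G-q>A; H-p>G; H-q>D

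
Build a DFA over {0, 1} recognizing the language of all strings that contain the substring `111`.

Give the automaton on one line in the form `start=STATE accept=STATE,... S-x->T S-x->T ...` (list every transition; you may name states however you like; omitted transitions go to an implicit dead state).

start=q0 accept=q3 q0-0->q0 q0-1->q1 q1-0->q0 q1-1->q2 q2-0->q0 q2-1->q3 q3-0->q3 q3-1->q3

States q0..q2 record the length of the longest prefix of `111` that matches the current input suffix. Reaching q3 means `111` has been seen, and we stay there forever. Accept from q3.
With 4 states:
        0   1  
>  q0   q0  q1 
   q1   q0  q2 
   q2   q0  q3 
 * q3   q3  q3 
(> = start, * = accepting)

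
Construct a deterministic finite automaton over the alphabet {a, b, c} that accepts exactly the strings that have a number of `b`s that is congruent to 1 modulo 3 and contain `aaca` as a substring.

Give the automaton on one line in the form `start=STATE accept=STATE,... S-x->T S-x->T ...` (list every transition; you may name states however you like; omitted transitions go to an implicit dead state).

Handle the two conditions separately and then intersect. The first has 3 states tracking the count of `b`s modulo 3; the second has 5 states tracking whether and how much of `aaca` has been seen. A product state is a pair (one from each), accepting exactly when both do.
          a    b    c  
>  S0     S1   S2   S0 
   S1     S3   S2   S0 
   S2     S4   S5   S2 
   S3     S3   S2   S6 
   S4     S7   S5   S2 
   S5     S8   S0   S5 
   S6     S9   S2   S0 
   S7     S7   S5  S10 
   S8    S11   S0   S5 
   S9     S9  S12   S9 
   S10   S12   S5   S2 
   S11   S11   S0  S13 
 * S12   S12  S14  S12 
   S13   S14   S0   S5 
   S14   S14   S9  S14 
(> = start, * = accepting)

start=S0 accept=S12 S0-a->S1 S0-b->S2 S0-c->S0 S1-a->S3 S1-b->S2 S1-c->S0 S2-a->S4 S2-b->S5 S2-c->S2 S3-a->S3 S3-b->S2 S3-c->S6 S4-a->S7 S4-b->S5 S4-c->S2 S5-a->S8 S5-b->S0 S5-c->S5 S6-a->S9 S6-b->S2 S6-c->S0 S7-a->S7 S7-b->S5 S7-c->S10 S8-a->S11 S8-b->S0 S8-c->S5 S9-a->S9 S9-b->S12 S9-c->S9 S10-a->S12 S10-b->S5 S10-c->S2 S11-a->S11 S11-b->S0 S11-c->S13 S12-a->S12 S12-b->S14 S12-c->S12 S13-a->S14 S13-b->S0 S13-c->S5 S14-a->S14 S14-b->S9 S14-c->S14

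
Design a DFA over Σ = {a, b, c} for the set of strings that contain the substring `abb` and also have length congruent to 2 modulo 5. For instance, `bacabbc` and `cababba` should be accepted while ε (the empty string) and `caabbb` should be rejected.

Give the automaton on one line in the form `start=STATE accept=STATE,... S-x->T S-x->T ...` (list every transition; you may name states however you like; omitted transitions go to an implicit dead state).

start=q0 accept=q19 q0-a->q1 q0-b->q2 q0-c->q2 q1-a->q3 q1-b->q4 q1-c->q5 q2-a->q3 q2-b->q5 q2-c->q5 q3-a->q6 q3-b->q7 q3-c->q8 q4-a->q6 q4-b->q9 q4-c->q8 q5-a->q6 q5-b->q8 q5-c->q8 q6-a->q10 q6-b->q11 q6-c->q12 q7-a->q10 q7-b->q13 q7-c->q12 q8-a->q10 q8-b->q12 q8-c->q12 q9-a->q13 q9-b->q13 q9-c->q13 q10-a->q14 q10-b->q15 q10-c->q0 q11-a->q14 q11-b->q16 q11-c->q0 q12-a->q14 q12-b->q0 q12-c->q0 q13-a->q16 q13-b->q16 q13-c->q16 q14-a->q1 q14-b->q17 q14-c->q2 q15-a->q1 q15-b->q18 q15-c->q2 q16-a->q18 q16-b->q18 q16-c->q18 q17-a->q3 q17-b->q19 q17-c->q5 q18-a->q19 q18-b->q19 q18-c->q19 q19-a->q9 q19-b->q9 q19-c->q9

Handle the two conditions separately and then intersect. One (4 states) tracks whether and how much of `abb` has been seen; the other (5 states) tracks the input length modulo 5. Each combined state is a pair, one component from each; accept when both components accept.
20 states suffice.
          a    b    c  
>  q0     q1   q2   q2 
   q1     q3   q4   q5 
   q2     q3   q5   q5 
   q3     q6   q7   q8 
   q4     q6   q9   q8 
   q5     q6   q8   q8 
   q6    q10  q11  q12 
   q7    q10  q13  q12 
   q8    q10  q12  q12 
   q9    q13  q13  q13 
   q10   q14  q15   q0 
   q11   q14  q16   q0 
   q12   q14   q0   q0 
   q13   q16  q16  q16 
   q14    q1  q17   q2 
   q15    q1  q18   q2 
   q16   q18  q18  q18 
   q17    q3  q19   q5 
   q18   q19  q19  q19 
 * q19    q9   q9   q9 
(> = start, * = accepting)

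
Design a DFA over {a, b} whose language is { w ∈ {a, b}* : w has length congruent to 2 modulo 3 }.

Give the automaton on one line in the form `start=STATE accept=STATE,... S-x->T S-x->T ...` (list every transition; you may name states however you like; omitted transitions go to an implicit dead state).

start=s0 accept=s2 s0-a->s1 s0-b->s1 s1-a->s2 s1-b->s2 s2-a->s0 s2-b->s0

Only the length mod 3 matters, so use a 3-cycle: from any state, every input symbol moves to the next state, wrapping s2 back to s0. Mark s2 accepting.
A 3-state machine:
        a   b  
>  s0   s1  s1 
   s1   s2  s2 
 * s2   s0  s0 
(> = start, * = accepting)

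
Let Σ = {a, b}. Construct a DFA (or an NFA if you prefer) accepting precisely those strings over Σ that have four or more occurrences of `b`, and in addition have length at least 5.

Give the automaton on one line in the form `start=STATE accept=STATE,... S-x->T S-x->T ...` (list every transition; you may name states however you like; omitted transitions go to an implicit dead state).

start=s0 accept=s9 s0-a->s1 s0-b->s2 s1-a->s1 s1-b->s3 s2-a->s3 s2-b->s4 s3-a->s3 s3-b->s5 s4-a->s5 s4-b->s6 s5-a->s5 s5-b->s7 s6-a->s7 s6-b->s8 s7-a->s7 s7-b->s9 s8-a->s9 s8-b->s9 s9-a->s9 s9-b->s9

Handle the two conditions separately and then intersect. One (6 states) tracks the count of `b`s, saturating at 5; the other (7 states) tracks the input length, saturating at 6. Each combined state is a pair, one component from each; accept when both components accept. After merging equivalent states the machine shrinks.
10 states suffice.
        a   b  
>  s0   s1  s2 
   s1   s1  s3 
   s2   s3  s4 
   s3   s3  s5 
   s4   s5  s6 
   s5   s5  s7 
   s6   s7  s8 
   s7   s7  s9 
   s8   s9  s9 
 * s9   s9  s9 
(> = start, * = accepting)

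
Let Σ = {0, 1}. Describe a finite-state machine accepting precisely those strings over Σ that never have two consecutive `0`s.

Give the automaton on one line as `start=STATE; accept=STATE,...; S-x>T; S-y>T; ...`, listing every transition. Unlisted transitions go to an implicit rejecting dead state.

start=q0; accept=q0,q1; q0-0>q1; q0-1>q0; q1-0>q2; q1-1>q0; q2-0>q2; q2-1>q2

This is the complement of 'contains `00`'. Use the same substring-matching states — q0 through q2 holding how much of `00` has just been matched — but flip the accepting set: everything except the trap q2 accepts.
3 states suffice.
        0   1  
>* q0   q1  q0 
 * q1   q2  q0 
   q2   q2  q2 
(> = start, * = accepting)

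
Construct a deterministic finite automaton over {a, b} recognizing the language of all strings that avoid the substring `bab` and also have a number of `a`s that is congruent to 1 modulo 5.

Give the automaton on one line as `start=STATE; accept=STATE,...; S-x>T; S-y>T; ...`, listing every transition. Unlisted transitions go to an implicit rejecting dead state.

start=q0; accept=q1,q4,q5; q0-a>q1; q0-b>q2; q1-a>q3; q1-b>q4; q2-a>q5; q2-b>q2; q3-a>q6; q3-b>q7; q4-a>q8; q4-b>q4; q5-a>q3; q5-b>q9; q6-a>q10; q6-b>q11; q7-a>q12; q7-b>q7; q8-a>q6; q8-b>q13; q9-a>q13; q9-b>q9; q10-a>q0; q10-b>q14; q11-a>q15; q11-b>q11; q12-a>q10; q12-b>q16; q13-a>q16; q13-b>q13; q14-a>q17; q14-b>q14; q15-a>q0; q15-b>q18; q16-a>q18; q16-b>q16; q17-a>q1; q17-b>q19; q18-a>q19; q18-b>q18; q19-a>q9; q19-b>q19

Run two small machines in parallel and take their product. One (4 states) tracks partial matches of the forbidden pattern `bab`; the other (5 states) tracks the count of `a`s modulo 5. Each combined state is a pair, one component from each; accept when both components accept.
A 20-state machine:
          a    b  
>  q0     q1   q2 
 * q1     q3   q4 
   q2     q5   q2 
   q3     q6   q7 
 * q4     q8   q4 
 * q5     q3   q9 
   q6    q10  q11 
   q7    q12   q7 
   q8     q6  q13 
   q9    q13   q9 
   q10    q0  q14 
   q11   q15  q11 
   q12   q10  q16 
   q13   q16  q13 
   q14   q17  q14 
   q15    q0  q18 
   q16   q18  q16 
   q17    q1  q19 
   q18   q19  q18 
   q19    q9  q19 
(> = start, * = accepting)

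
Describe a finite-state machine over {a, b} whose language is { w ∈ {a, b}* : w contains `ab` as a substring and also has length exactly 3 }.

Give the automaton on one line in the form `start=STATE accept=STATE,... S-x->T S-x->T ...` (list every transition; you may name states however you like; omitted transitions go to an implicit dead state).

Build one automaton per condition and run them in lockstep. The first has 3 states tracking whether and how much of `ab` has been seen; the second has 5 states tracking the input length, saturating at 4. A product state is a pair (one from each), accepting exactly when both do. After merging equivalent states the machine shrinks.
7 states suffice.
        a   b  
>  S0   S1  S2 
   S1   S3  S4 
   S2   S3  S5 
   S3   S5  S6 
   S4   S6  S6 
   S5   S5  S5 
 * S6   S5  S5 
(> = start, * = accepting)

start=S0 accept=S6 S0-a->S1 S0-b->S2 S1-a->S3 S1-b->S4 S2-a->S3 S2-b->S5 S3-a->S5 S3-b->S6 S4-a->S6 S4-b->S6 S5-a->S5 S5-b->S5 S6-a->S5 S6-b->S5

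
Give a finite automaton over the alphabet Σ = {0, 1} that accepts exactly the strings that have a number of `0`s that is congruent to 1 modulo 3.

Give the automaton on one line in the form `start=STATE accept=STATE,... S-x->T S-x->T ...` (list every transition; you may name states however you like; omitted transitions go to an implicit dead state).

Keep the running count of `0`s modulo 3: each `0` advances along the cycle q0 → q1 → q2 → q0 while other symbols loop. Accept at q1.
A 3-state machine:
        0   1  
>  q0   q1  q0 
 * q1   q2  q1 
   q2   q0  q2 
(> = start, * = accepting)

start=q0 accept=q1 q0-0->q1 q0-1->q0 q1-0->q2 q1-1->q1 q2-0->q0 q2-1->q2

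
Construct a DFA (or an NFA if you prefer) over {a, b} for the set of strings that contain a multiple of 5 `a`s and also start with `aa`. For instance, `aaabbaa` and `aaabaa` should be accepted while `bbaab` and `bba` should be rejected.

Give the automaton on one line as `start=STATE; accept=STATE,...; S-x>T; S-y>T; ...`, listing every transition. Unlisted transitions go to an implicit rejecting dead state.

start=q0; accept=q6; q0-a>q1; q0-b>q2; q1-a>q3; q1-b>q2; q2-a>q2; q2-b>q2; q3-a>q4; q3-b>q3; q4-a>q5; q4-b>q4; q5-a>q6; q5-b>q5; q6-a>q7; q6-b>q6; q7-a>q3; q7-b>q7

Handle the two conditions separately and then intersect. One (5 states) tracks the count of `a`s modulo 5; the other (4 states) tracks whether the input so far still matches the prefix `aa`. Each combined state is a pair, one component from each; accept when both components accept. Equivalent product states are then merged.
An 8-state machine:
        a   b  
>  q0   q1  q2 
   q1   q3  q2 
   q2   q2  q2 
   q3   q4  q3 
   q4   q5  q4 
   q5   q6  q5 
 * q6   q7  q6 
   q7   q3  q7 
(> = start, * = accepting)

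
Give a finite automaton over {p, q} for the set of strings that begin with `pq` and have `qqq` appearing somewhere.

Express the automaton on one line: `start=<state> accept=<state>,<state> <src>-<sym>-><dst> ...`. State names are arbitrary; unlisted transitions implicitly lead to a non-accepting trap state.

start=S0 accept=S9 S0-p->S1 S0-q->S2 S1-p->S3 S1-q->S4 S2-p->S3 S2-q->S5 S3-p->S3 S3-q->S2 S4-p->S6 S4-q->S7 S5-p->S3 S5-q->S8 S6-p->S6 S6-q->S4 S7-p->S6 S7-q->S9 S8-p->S8 S8-q->S8 S9-p->S9 S9-q->S9

Build one automaton per condition and run them in lockstep. The first has 4 states tracking whether the input so far still matches the prefix `pq`; the second has 4 states tracking whether and how much of `qqq` has been seen. A product state is a pair (one from each), accepting exactly when both do.
A 10-state machine:
        p   q  
>  S0   S1  S2 
   S1   S3  S4 
   S2   S3  S5 
   S3   S3  S2 
   S4   S6  S7 
   S5   S3  S8 
   S6   S6  S4 
   S7   S6  S9 
   S8   S8  S8 
 * S9   S9  S9 
(> = start, * = accepting)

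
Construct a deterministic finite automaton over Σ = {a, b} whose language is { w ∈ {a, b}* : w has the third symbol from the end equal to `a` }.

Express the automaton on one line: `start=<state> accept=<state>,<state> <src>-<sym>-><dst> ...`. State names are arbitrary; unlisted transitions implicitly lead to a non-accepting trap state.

start=S0 accept=S7,S8,S9,S10 S0-a->S1 S0-b->S2 S1-a->S3 S1-b->S4 S2-a->S5 S2-b->S6 S3-a->S7 S3-b->S8 S4-a->S9 S4-b->S10 S5-a->S11 S5-b->S12 S6-a->S13 S6-b->S14 S7-a->S7 S7-b->S8 S8-a->S9 S8-b->S10 S9-a->S11 S9-b->S12 S10-a->S13 S10-b->S14 S11-a->S7 S11-b->S8 S12-a->S9 S12-b->S10 S13-a->S11 S13-b->S12 S14-a->S13 S14-b->S14

A DFA must remember the last 3 symbols (since which symbol is third-to-last isn't known until the input ends). Use one state per possible window of the last ≤3 symbols; accept from those whose window starts with `a`.
15 states suffice.
          a    b  
>  S0     S1   S2 
   S1     S3   S4 
   S2     S5   S6 
   S3     S7   S8 
   S4     S9  S10 
   S5    S11  S12 
   S6    S13  S14 
 * S7     S7   S8 
 * S8     S9  S10 
 * S9    S11  S12 
 * S10   S13  S14 
   S11    S7   S8 
   S12    S9  S10 
   S13   S11  S12 
   S14   S13  S14 
(> = start, * = accepting)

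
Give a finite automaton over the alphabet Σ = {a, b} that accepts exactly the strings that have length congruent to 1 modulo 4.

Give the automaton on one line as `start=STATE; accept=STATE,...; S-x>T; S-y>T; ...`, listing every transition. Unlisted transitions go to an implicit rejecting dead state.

start=q0; accept=q1; q0-a>q1; q0-b>q1; q1-a>q2; q1-b>q2; q2-a>q3; q2-b>q3; q3-a>q0; q3-b>q0

Count input length modulo 4: every symbol advances one step around the cycle q0 → q1 → q2 → q3 → q0. Accept at q1.
4 states suffice.
        a   b  
>  q0   q1  q1 
 * q1   q2  q2 
   q2   q3  q3 
   q3   q0  q0 
(> = start, * = accepting)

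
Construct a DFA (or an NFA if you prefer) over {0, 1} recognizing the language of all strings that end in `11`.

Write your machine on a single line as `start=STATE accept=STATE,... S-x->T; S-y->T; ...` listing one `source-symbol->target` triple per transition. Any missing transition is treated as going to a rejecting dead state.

start=A; accept=C; A-0->A; A-1->B; B-0->A; B-1->C; C-0->A; C-1->C

Remember how much of `11` the current input suffix matches. State A means no match yet; B means the last symbol is `1`; C means the last 2 symbols are `11`. Only C accepts. On a mismatch, fall back to the longest proper suffix that is still a prefix of `11`.
With 3 states:
       0  1 
>  A   A  B 
   B   A  C 
 * C   A  C 
(> = start, * = accepting)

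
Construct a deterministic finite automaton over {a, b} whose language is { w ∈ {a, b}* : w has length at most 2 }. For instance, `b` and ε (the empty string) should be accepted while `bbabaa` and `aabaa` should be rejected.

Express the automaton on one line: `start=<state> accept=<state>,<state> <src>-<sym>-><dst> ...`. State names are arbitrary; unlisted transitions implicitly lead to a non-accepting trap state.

We only need to distinguish lengths 0, 1, …, 2, and '>2'. Chain q0 → q1 → q2 → q3 on every symbol, with q3 looping. Accepting states: {q0, q1, q2}.
A 4-state machine:
        a   b  
>* q0   q1  q1 
 * q1   q2  q2 
 * q2   q3  q3 
   q3   q3  q3 
(> = start, * = accepting)

start=q0 accept=q0,q1,q2 q0-a->q1 q0-b->q1 q1-a->q2 q1-b->q2 q2-a->q3 q2-b->q3 q3-a->q3 q3-b->q3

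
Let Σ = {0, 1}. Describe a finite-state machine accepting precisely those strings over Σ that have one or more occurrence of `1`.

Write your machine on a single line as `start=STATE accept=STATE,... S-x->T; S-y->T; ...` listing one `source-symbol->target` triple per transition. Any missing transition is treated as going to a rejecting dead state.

start=s0; accept=s1,s2; s0-0->s0; s0-1->s1; s1-0->s1; s1-1->s2; s2-0->s2; s2-1->s2

Count `1`s, saturating at 2: state s0 means no `1` yet, s1 means one `1` seen, s2 means more than one. Each `1` increments (capped at s2); other symbols loop. Accept from {s1, s2}.
        0   1  
>  s0   s0  s1 
 * s1   s1  s2 
 * s2   s2  s2 
(> = start, * = accepting)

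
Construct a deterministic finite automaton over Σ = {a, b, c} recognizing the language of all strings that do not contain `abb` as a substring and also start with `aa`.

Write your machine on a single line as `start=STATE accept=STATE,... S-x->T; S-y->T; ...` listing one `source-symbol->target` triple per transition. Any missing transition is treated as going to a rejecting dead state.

Handle the two conditions separately and then intersect. The first has 4 states tracking partial matches of the forbidden pattern `abb`; the second has 4 states tracking whether the input so far still matches the prefix `aa`. A product state is a pair (one from each), accepting exactly when both do. Minimizing collapses redundant product states.
A 6-state machine:
        a   b   c  
>  q0   q1  q2  q2 
   q1   q3  q2  q2 
   q2   q2  q2  q2 
 * q3   q3  q4  q5 
 * q4   q3  q2  q5 
 * q5   q3  q5  q5 
(> = start, * = accepting)

start=q0; accept=q3,q4,q5; q0-a->q1; q0-b->q2; q0-c->q2; q1-a->q3; q1-b->q2; q1-c->q2; q2-a->q2; q2-b->q2; q2-c->q2; q3-a->q3; q3-b->q4; q3-c->q5; q4-a->q3; q4-b->q2; q4-c->q5; q5-a->q3; q5-b->q5; q5-c->q5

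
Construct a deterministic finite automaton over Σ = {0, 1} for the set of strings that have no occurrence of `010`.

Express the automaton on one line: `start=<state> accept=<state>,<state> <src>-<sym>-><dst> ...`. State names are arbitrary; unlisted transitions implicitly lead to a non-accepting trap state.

start=q0 accept=q0,q1,q2 q0-0->q1 q0-1->q0 q1-0->q1 q1-1->q2 q2-0->q3 q2-1->q0 q3-0->q3 q3-1->q3

Track partial matches of the forbidden pattern `010`. State q3 is a dead state reached once `010` has occurred; every other state accepts. q0 means no part of `010` is currently matched.
4 states suffice.
        0   1  
>* q0   q1  q0 
 * q1   q1  q2 
 * q2   q3  q0 
   q3   q3  q3 
(> = start, * = accepting)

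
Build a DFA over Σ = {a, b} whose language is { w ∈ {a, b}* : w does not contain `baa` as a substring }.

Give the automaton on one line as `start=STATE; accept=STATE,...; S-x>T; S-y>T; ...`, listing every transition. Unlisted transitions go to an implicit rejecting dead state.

start=S0; accept=S0,S1,S2; S0-a>S0; S0-b>S1; S1-a>S2; S1-b>S1; S2-a>S3; S2-b>S1; S3-a>S3; S3-b>S3

This is the complement of 'contains `baa`'. Use the same substring-matching states — S0 through S3 holding how much of `baa` has just been matched — but flip the accepting set: everything except the trap S3 accepts.
4 states suffice.
        a   b  
>* S0   S0  S1 
 * S1   S2  S1 
 * S2   S3  S1 
   S3   S3  S3 
(> = start, * = accepting)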